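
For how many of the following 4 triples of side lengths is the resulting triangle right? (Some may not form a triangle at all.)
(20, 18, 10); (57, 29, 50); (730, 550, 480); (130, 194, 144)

(20,18,10): 10²+18² = 424 > 400 = 20² → acute
(57,29,50): 29²+50² = 3341 > 3249 = 57² → acute
(730,550,480): 480²+550² = 532900 = 730² → right
(130,194,144): 130²+144² = 37636 = 194² → right
2 of the 4 are right.

2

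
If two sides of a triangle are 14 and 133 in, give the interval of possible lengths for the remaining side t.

119 < t < 147

By the triangle inequality, t must be less than 14 + 133 = 147 and greater than |14 − 133| = 119.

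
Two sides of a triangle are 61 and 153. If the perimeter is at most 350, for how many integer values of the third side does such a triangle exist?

44

Triangle inequality: 92 < x < 214. Perimeter ≤ 350 gives x ≤ 350 − 61 − 153 = 136.
So 92 < x ≤ 136; integers 93 through 136: 44 values.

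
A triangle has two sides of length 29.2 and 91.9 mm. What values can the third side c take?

By the triangle inequality, c must be less than 29.2 + 91.9 = 121.1 and greater than |29.2 − 91.9| = 62.7.

62.7 < c < 121.1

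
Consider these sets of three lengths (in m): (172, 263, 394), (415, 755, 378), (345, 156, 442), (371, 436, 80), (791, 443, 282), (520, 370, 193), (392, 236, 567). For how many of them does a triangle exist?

(172,263,394): 172+263 > 394 → valid
(378,415,755): 378+415 > 755 → valid
(156,345,442): 156+345 > 442 → valid
(80,371,436): 80+371 > 436 → valid
(282,443,791): 282+443 ≤ 791 → not valid
(193,370,520): 193+370 > 520 → valid
(236,392,567): 236+392 > 567 → valid
6 of the 7 triples form a triangle.

6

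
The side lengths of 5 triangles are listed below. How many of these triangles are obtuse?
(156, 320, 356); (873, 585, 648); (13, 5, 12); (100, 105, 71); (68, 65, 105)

1

(156,320,356): 156²+320² = 126736 = 356² → right
(873,585,648): 585²+648² = 762129 = 873² → right
(13,5,12): 5²+12² = 169 = 13² → right
(100,105,71): 71²+100² = 15041 > 11025 = 105² → acute
(68,65,105): 65²+68² = 8849 < 11025 = 105² → obtuse
1 of the 5 is obtuse.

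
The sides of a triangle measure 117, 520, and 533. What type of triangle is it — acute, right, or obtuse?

right

Compare the square of the longest side to the sum of squares of the other two: 117² + 520² = 284089 = 533².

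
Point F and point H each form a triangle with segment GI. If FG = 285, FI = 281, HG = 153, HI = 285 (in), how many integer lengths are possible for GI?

From triangle FGI: 4 < GI < 566.
From triangle HGI: 132 < GI < 438.
Intersection: 132 < GI < 438, so integers 133 through 437: 305 values.

305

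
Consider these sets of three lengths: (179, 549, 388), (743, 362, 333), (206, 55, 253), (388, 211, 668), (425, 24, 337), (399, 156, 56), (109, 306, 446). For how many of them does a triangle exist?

2

(179,388,549): 179+388 > 549 → valid
(333,362,743): 333+362 ≤ 743 → not valid
(55,206,253): 55+206 > 253 → valid
(211,388,668): 211+388 ≤ 668 → not valid
(24,337,425): 24+337 ≤ 425 → not valid
(56,156,399): 56+156 ≤ 399 → not valid
(109,306,446): 109+306 ≤ 446 → not valid
2 of the 7 triples form a triangle.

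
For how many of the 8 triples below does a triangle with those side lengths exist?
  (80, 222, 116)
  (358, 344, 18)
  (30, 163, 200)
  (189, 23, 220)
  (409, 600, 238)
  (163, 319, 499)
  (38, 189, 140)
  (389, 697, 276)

(80,116,222): 80+116 ≤ 222 → not valid
(18,344,358): 18+344 > 358 → valid
(30,163,200): 30+163 ≤ 200 → not valid
(23,189,220): 23+189 ≤ 220 → not valid
(238,409,600): 238+409 > 600 → valid
(163,319,499): 163+319 ≤ 499 → not valid
(38,140,189): 38+140 ≤ 189 → not valid
(276,389,697): 276+389 ≤ 697 → not valid
2 of the 8 triples form a triangle.

2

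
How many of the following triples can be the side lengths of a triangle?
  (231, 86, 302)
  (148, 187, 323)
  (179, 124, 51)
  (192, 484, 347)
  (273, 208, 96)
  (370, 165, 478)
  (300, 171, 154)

6

(86,231,302): 86+231 > 302 → valid
(148,187,323): 148+187 > 323 → valid
(51,124,179): 51+124 ≤ 179 → not valid
(192,347,484): 192+347 > 484 → valid
(96,208,273): 96+208 > 273 → valid
(165,370,478): 165+370 > 478 → valid
(154,171,300): 154+171 > 300 → valid
6 of the 7 triples form a triangle.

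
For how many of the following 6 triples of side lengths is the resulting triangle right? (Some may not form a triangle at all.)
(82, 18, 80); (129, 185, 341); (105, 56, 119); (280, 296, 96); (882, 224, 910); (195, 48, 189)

(82,18,80): 18²+80² = 6724 = 82² → right
(129,185,341): 129+185 ≤ 341, not a triangle
(105,56,119): 56²+105² = 14161 = 119² → right
(280,296,96): 96²+280² = 87616 = 296² → right
(882,224,910): 224²+882² = 828100 = 910² → right
(195,48,189): 48²+189² = 38025 = 195² → right
5 of the 6 are right.

5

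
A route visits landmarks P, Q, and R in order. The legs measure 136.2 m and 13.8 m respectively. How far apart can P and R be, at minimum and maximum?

122.4 ≤ PR ≤ 150.0 m

By the triangle inequality, |136.2 − 13.8| ≤ PR ≤ 136.2 + 13.8.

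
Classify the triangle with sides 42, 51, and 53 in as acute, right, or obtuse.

acute

Compare the square of the longest side to the sum of squares of the other two: 42² + 51² = 4365 > 2809 = 53².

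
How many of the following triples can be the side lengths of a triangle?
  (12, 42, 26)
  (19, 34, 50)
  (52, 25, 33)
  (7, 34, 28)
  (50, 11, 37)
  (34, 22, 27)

4

(12,26,42): 12+26 ≤ 42 → not valid
(19,34,50): 19+34 > 50 → valid
(25,33,52): 25+33 > 52 → valid
(7,28,34): 7+28 > 34 → valid
(11,37,50): 11+37 ≤ 50 → not valid
(22,27,34): 22+27 > 34 → valid
4 of the 6 triples form a triangle.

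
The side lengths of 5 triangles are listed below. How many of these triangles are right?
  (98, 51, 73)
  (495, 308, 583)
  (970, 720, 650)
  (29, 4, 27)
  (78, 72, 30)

(98,51,73): 51²+73² = 7930 < 9604 = 98² → obtuse
(495,308,583): 308²+495² = 339889 = 583² → right
(970,720,650): 650²+720² = 940900 = 970² → right
(29,4,27): 4²+27² = 745 < 841 = 29² → obtuse
(78,72,30): 30²+72² = 6084 = 78² → right
3 of the 5 are right.

3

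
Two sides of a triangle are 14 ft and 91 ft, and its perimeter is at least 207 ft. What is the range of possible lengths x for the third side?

Triangle inequality alone gives 77 < x < 105.
The perimeter condition gives x ≥ 207 − 14 − 91 = 102.
Intersecting the two: 102 ≤ x < 105.

102 ≤ x < 105 ft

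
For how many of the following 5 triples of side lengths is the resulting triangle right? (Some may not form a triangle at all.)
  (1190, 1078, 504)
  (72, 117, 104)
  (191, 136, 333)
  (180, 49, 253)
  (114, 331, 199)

1

(1190,1078,504): 504²+1078² = 1416100 = 1190² → right
(72,117,104): 72²+104² = 16000 > 13689 = 117² → acute
(191,136,333): 136+191 ≤ 333, not a triangle
(180,49,253): 49+180 ≤ 253, not a triangle
(114,331,199): 114+199 ≤ 331, not a triangle
1 of the 5 is right.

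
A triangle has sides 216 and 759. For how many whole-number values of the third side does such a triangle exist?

The third side lies in the open interval (543, 975).
Integers from 544 to 974 inclusive: 974 − 544 + 1 = 431.

431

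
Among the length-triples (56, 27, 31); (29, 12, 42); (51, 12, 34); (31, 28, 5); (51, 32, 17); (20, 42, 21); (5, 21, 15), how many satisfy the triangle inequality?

2

(27,31,56): 27+31 > 56 → valid
(12,29,42): 12+29 ≤ 42 → not valid
(12,34,51): 12+34 ≤ 51 → not valid
(5,28,31): 5+28 > 31 → valid
(17,32,51): 17+32 ≤ 51 → not valid
(20,21,42): 20+21 ≤ 42 → not valid
(5,15,21): 5+15 ≤ 21 → not valid
2 of the 7 triples form a triangle.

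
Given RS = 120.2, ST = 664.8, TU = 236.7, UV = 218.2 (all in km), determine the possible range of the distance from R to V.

89.7 ≤ RV ≤ 1239.9 km

The maximum is all hops collinear in one direction: 120.2 + 664.8 + 236.7 + 218.2 = 1239.9.
The longest hop is 664.8; the others sum to 575.1. Folding the others back against it leaves at least 664.8 − 575.1 = 89.7.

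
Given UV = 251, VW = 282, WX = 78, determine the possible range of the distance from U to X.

The maximum is all hops collinear in one direction: 251 + 282 + 78 = 611.
The longest hop is 282; the others sum to 329. Since 282 ≤ 329, the path can fold back on itself completely, so the minimum distance is 0.

0 ≤ UX ≤ 611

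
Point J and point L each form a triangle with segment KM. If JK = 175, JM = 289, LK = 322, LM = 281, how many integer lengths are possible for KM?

349

From triangle JKM: 114 < KM < 464.
From triangle LKM: 41 < KM < 603.
Intersection: 114 < KM < 464, so integers 115 through 463: 349 values.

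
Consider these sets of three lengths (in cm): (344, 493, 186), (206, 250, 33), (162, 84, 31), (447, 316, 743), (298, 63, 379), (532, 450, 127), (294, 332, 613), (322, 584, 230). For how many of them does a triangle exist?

(186,344,493): 186+344 > 493 → valid
(33,206,250): 33+206 ≤ 250 → not valid
(31,84,162): 31+84 ≤ 162 → not valid
(316,447,743): 316+447 > 743 → valid
(63,298,379): 63+298 ≤ 379 → not valid
(127,450,532): 127+450 > 532 → valid
(294,332,613): 294+332 > 613 → valid
(230,322,584): 230+322 ≤ 584 → not valid
4 of the 8 triples form a triangle.

4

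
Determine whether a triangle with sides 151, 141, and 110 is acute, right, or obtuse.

acute

Compare the square of the longest side to the sum of squares of the other two: 110² + 141² = 31981 > 22801 = 151².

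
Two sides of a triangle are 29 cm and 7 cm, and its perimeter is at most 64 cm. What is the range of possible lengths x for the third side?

22 < x ≤ 28 cm

Triangle inequality alone gives 22 < x < 36.
The perimeter condition gives x ≤ 64 − 29 − 7 = 28.
Intersecting the two: 22 < x ≤ 28.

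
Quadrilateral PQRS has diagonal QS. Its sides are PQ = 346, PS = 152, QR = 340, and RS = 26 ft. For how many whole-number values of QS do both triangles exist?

From triangle PQS: 194 < QS < 498.
From triangle RQS: 314 < QS < 366.
Intersection: 314 < QS < 366, so integers 315 through 365: 51 values.

51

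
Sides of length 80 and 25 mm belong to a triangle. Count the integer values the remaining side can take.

The third side lies in the open interval (55, 105).
Integers from 56 to 104 inclusive: 104 − 56 + 1 = 49.

49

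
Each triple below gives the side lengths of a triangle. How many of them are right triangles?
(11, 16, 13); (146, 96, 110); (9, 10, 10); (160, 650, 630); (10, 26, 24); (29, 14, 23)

3

(11,16,13): 11²+13² = 290 > 256 = 16² → acute
(146,96,110): 96²+110² = 21316 = 146² → right
(9,10,10): 9²+10² = 181 > 100 = 10² → acute
(160,650,630): 160²+630² = 422500 = 650² → right
(10,26,24): 10²+24² = 676 = 26² → right
(29,14,23): 14²+23² = 725 < 841 = 29² → obtuse
3 of the 6 are right.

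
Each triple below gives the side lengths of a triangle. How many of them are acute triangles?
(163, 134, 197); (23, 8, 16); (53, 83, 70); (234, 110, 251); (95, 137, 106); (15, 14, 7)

(163,134,197): 134²+163² = 44525 > 38809 = 197² → acute
(23,8,16): 8²+16² = 320 < 529 = 23² → obtuse
(53,83,70): 53²+70² = 7709 > 6889 = 83² → acute
(234,110,251): 110²+234² = 66856 > 63001 = 251² → acute
(95,137,106): 95²+106² = 20261 > 18769 = 137² → acute
(15,14,7): 7²+14² = 245 > 225 = 15² → acute
5 of the 6 are acute.

5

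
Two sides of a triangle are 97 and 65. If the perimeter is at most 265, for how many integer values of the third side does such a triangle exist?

71

Triangle inequality: 32 < x < 162. Perimeter ≤ 265 gives x ≤ 265 − 97 − 65 = 103.
So 32 < x ≤ 103; integers 33 through 103: 71 values.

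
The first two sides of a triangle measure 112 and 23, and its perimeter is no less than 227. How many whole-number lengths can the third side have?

43

Triangle inequality: 89 < x < 135. Perimeter ≥ 227 gives x ≥ 227 − 112 − 23 = 92.
So 92 ≤ x < 135; integers 92 through 134: 43 values.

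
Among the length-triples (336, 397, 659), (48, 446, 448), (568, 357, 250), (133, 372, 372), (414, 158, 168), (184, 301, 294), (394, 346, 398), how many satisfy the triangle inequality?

(336,397,659): 336+397 > 659 → valid
(48,446,448): 48+446 > 448 → valid
(250,357,568): 250+357 > 568 → valid
(133,372,372): 133+372 > 372 → valid
(158,168,414): 158+168 ≤ 414 → not valid
(184,294,301): 184+294 > 301 → valid
(346,394,398): 346+394 > 398 → valid
6 of the 7 triples form a triangle.

6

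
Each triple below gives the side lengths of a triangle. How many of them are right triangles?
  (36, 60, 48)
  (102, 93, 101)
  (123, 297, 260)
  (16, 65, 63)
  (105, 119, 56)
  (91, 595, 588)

4

(36,60,48): 36²+48² = 3600 = 60² → right
(102,93,101): 93²+101² = 18850 > 10404 = 102² → acute
(123,297,260): 123²+260² = 82729 < 88209 = 297² → obtuse
(16,65,63): 16²+63² = 4225 = 65² → right
(105,119,56): 56²+105² = 14161 = 119² → right
(91,595,588): 91²+588² = 354025 = 595² → right
4 of the 6 are right.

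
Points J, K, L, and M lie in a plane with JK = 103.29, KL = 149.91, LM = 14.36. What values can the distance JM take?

The maximum is all hops collinear in one direction: 103.29 + 149.91 + 14.36 = 267.56.
The longest hop is 149.91; the others sum to 117.65. Folding the others back against it leaves at least 149.91 − 117.65 = 32.26.

32.26 ≤ JM ≤ 267.56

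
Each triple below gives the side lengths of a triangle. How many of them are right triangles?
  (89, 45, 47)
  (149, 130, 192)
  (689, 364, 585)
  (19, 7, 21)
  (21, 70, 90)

(89,45,47): 45²+47² = 4234 < 7921 = 89² → obtuse
(149,130,192): 130²+149² = 39101 > 36864 = 192² → acute
(689,364,585): 364²+585² = 474721 = 689² → right
(19,7,21): 7²+19² = 410 < 441 = 21² → obtuse
(21,70,90): 21²+70² = 5341 < 8100 = 90² → obtuse
1 of the 5 is right.

1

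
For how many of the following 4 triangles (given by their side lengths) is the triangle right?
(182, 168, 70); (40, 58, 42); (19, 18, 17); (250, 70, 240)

3

(182,168,70): 70²+168² = 33124 = 182² → right
(40,58,42): 40²+42² = 3364 = 58² → right
(19,18,17): 17²+18² = 613 > 361 = 19² → acute
(250,70,240): 70²+240² = 62500 = 250² → right
3 of the 4 are right.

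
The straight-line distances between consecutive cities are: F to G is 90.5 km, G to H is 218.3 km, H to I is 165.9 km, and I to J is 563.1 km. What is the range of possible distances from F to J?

88.4 ≤ FJ ≤ 1037.8 km

The maximum is all hops collinear in one direction: 90.5 + 218.3 + 165.9 + 563.1 = 1037.8.
The longest hop is 563.1; the others sum to 474.7. Folding the others back against it leaves at least 563.1 − 474.7 = 88.4.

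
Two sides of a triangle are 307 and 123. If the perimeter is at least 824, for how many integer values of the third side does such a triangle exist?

36

Triangle inequality: 184 < x < 430. Perimeter ≥ 824 gives x ≥ 824 − 307 − 123 = 394.
So 394 ≤ x < 430; integers 394 through 429: 36 values.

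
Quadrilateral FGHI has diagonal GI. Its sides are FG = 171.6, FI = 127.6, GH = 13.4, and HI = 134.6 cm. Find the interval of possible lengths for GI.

121.2 < GI < 148.0

From triangle FGI: |171.6 − 127.6| < GI < 171.6 + 127.6, i.e. 44.0 < GI < 299.2.
From triangle HGI: 121.2 < GI < 148.0.
Both must hold, so GI lies in the intersection.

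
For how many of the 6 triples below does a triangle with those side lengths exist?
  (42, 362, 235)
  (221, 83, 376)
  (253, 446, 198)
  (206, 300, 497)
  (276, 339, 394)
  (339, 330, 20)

(42,235,362): 42+235 ≤ 362 → not valid
(83,221,376): 83+221 ≤ 376 → not valid
(198,253,446): 198+253 > 446 → valid
(206,300,497): 206+300 > 497 → valid
(276,339,394): 276+339 > 394 → valid
(20,330,339): 20+330 > 339 → valid
4 of the 6 triples form a triangle.

4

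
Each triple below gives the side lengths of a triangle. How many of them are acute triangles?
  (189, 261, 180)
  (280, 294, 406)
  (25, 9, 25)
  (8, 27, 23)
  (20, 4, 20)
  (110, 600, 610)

(189,261,180): 180²+189² = 68121 = 261² → right
(280,294,406): 280²+294² = 164836 = 406² → right
(25,9,25): 9²+25² = 706 > 625 = 25² → acute
(8,27,23): 8²+23² = 593 < 729 = 27² → obtuse
(20,4,20): 4²+20² = 416 > 400 = 20² → acute
(110,600,610): 110²+600² = 372100 = 610² → right
2 of the 6 are acute.

2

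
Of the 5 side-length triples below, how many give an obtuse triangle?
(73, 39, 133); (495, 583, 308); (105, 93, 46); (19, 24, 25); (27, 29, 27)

(73,39,133): 39+73 ≤ 133, not a triangle
(495,583,308): 308²+495² = 339889 = 583² → right
(105,93,46): 46²+93² = 10765 < 11025 = 105² → obtuse
(19,24,25): 19²+24² = 937 > 625 = 25² → acute
(27,29,27): 27²+27² = 1458 > 841 = 29² → acute
1 of the 5 is obtuse.

1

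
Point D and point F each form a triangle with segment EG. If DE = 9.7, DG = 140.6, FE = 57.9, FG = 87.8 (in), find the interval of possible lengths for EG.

From triangle DEG: |9.7 − 140.6| < EG < 9.7 + 140.6, i.e. 130.9 < EG < 150.3.
From triangle FEG: 29.9 < EG < 145.7.
Both must hold, so EG lies in the intersection.

130.9 < EG < 145.7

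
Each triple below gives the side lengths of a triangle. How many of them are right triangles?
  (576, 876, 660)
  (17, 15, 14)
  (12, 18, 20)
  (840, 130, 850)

2

(576,876,660): 576²+660² = 767376 = 876² → right
(17,15,14): 14²+15² = 421 > 289 = 17² → acute
(12,18,20): 12²+18² = 468 > 400 = 20² → acute
(840,130,850): 130²+840² = 722500 = 850² → right
2 of the 4 are right.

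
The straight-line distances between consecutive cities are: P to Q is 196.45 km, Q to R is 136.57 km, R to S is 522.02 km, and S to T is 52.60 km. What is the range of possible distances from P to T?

136.40 ≤ PT ≤ 907.64 km

The maximum is all hops collinear in one direction: 196.45 + 136.57 + 522.02 + 52.60 = 907.64.
The longest hop is 522.02; the others sum to 385.62. Folding the others back against it leaves at least 522.02 − 385.62 = 136.40.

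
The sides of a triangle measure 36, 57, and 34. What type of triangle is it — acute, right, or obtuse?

obtuse

Compare the square of the longest side to the sum of squares of the other two: 34² + 36² = 2452 < 3249 = 57².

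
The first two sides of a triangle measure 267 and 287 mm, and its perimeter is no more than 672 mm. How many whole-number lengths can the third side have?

Triangle inequality: 20 < x < 554. Perimeter ≤ 672 gives x ≤ 672 − 267 − 287 = 118.
So 20 < x ≤ 118; integers 21 through 118: 98 values.

98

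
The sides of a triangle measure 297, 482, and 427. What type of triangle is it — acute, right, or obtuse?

Compare the square of the longest side to the sum of squares of the other two: 297² + 427² = 270538 > 232324 = 482².

acute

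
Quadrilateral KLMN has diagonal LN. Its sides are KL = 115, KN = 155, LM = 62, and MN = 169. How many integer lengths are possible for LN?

123

From triangle KLN: 40 < LN < 270.
From triangle MLN: 107 < LN < 231.
Intersection: 107 < LN < 231, so integers 108 through 230: 123 values.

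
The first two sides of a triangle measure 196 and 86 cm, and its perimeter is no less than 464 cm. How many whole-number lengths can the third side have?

Triangle inequality: 110 < x < 282. Perimeter ≥ 464 gives x ≥ 464 − 196 − 86 = 182.
So 182 ≤ x < 282; integers 182 through 281: 100 values.

100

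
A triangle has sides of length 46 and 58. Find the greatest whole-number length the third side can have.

103

The third side must be strictly less than 46 + 58 = 104.
The largest integer below 104 is 103.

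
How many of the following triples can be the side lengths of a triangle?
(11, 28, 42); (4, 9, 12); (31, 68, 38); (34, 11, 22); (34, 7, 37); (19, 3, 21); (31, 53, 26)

(11,28,42): 11+28 ≤ 42 → not valid
(4,9,12): 4+9 > 12 → valid
(31,38,68): 31+38 > 68 → valid
(11,22,34): 11+22 ≤ 34 → not valid
(7,34,37): 7+34 > 37 → valid
(3,19,21): 3+19 > 21 → valid
(26,31,53): 26+31 > 53 → valid
5 of the 7 triples form a triangle.

5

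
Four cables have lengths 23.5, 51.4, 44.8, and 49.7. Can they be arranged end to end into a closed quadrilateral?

A quadrilateral exists iff every side is shorter than the sum of the others — equivalently, the longest side is less than the sum of the rest.
Longest side 51.4 < 118.0 (sum of the remaining 3), so yes.

Yes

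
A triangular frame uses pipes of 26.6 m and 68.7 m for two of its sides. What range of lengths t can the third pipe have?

By the triangle inequality, t must be less than 26.6 + 68.7 = 95.3 and greater than |26.6 − 68.7| = 42.1.

42.1 < t < 95.3 (m)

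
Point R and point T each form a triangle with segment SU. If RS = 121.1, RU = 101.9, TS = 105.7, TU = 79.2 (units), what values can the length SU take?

From triangle RSU: |121.1 − 101.9| < SU < 121.1 + 101.9, i.e. 19.2 < SU < 223.0.
From triangle TSU: 26.5 < SU < 184.9.
Both must hold, so SU lies in the intersection.

26.5 < SU < 184.9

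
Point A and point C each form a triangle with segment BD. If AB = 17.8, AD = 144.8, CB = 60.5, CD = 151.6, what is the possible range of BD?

127.0 < BD < 162.6

From triangle ABD: |17.8 − 144.8| < BD < 17.8 + 144.8, i.e. 127.0 < BD < 162.6.
From triangle CBD: 91.1 < BD < 212.1.
Both must hold, so BD lies in the intersection.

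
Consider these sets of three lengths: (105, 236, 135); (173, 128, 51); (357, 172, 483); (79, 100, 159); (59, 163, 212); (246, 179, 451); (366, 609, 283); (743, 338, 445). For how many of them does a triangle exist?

(105,135,236): 105+135 > 236 → valid
(51,128,173): 51+128 > 173 → valid
(172,357,483): 172+357 > 483 → valid
(79,100,159): 79+100 > 159 → valid
(59,163,212): 59+163 > 212 → valid
(179,246,451): 179+246 ≤ 451 → not valid
(283,366,609): 283+366 > 609 → valid
(338,445,743): 338+445 > 743 → valid
7 of the 8 triples form a triangle.

7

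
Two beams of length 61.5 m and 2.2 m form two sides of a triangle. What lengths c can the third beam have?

59.3 < c < 63.7

By the triangle inequality, c must be less than 61.5 + 2.2 = 63.7 and greater than |61.5 − 2.2| = 59.3.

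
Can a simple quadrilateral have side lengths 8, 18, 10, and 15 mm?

A quadrilateral exists iff every side is shorter than the sum of the others — equivalently, the longest side is less than the sum of the rest.
Longest side 18 < 33 (sum of the remaining 3), so yes.

Yes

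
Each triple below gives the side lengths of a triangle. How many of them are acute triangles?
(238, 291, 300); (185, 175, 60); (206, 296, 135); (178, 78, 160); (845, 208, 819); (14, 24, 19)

1

(238,291,300): 238²+291² = 141325 > 90000 = 300² → acute
(185,175,60): 60²+175² = 34225 = 185² → right
(206,296,135): 135²+206² = 60661 < 87616 = 296² → obtuse
(178,78,160): 78²+160² = 31684 = 178² → right
(845,208,819): 208²+819² = 714025 = 845² → right
(14,24,19): 14²+19² = 557 < 576 = 24² → obtuse
1 of the 6 is acute.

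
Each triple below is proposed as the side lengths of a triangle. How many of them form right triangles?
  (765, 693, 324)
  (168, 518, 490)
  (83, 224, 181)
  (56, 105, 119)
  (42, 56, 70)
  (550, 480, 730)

5

(765,693,324): 324²+693² = 585225 = 765² → right
(168,518,490): 168²+490² = 268324 = 518² → right
(83,224,181): 83²+181² = 39650 < 50176 = 224² → obtuse
(56,105,119): 56²+105² = 14161 = 119² → right
(42,56,70): 42²+56² = 4900 = 70² → right
(550,480,730): 480²+550² = 532900 = 730² → right
5 of the 6 are right.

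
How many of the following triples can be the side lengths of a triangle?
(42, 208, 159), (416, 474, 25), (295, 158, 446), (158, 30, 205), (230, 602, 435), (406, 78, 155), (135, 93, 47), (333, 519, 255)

(42,159,208): 42+159 ≤ 208 → not valid
(25,416,474): 25+416 ≤ 474 → not valid
(158,295,446): 158+295 > 446 → valid
(30,158,205): 30+158 ≤ 205 → not valid
(230,435,602): 230+435 > 602 → valid
(78,155,406): 78+155 ≤ 406 → not valid
(47,93,135): 47+93 > 135 → valid
(255,333,519): 255+333 > 519 → valid
4 of the 8 triples form a triangle.

4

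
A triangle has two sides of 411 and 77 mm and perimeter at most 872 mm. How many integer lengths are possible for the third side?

50

Triangle inequality: 334 < x < 488. Perimeter ≤ 872 gives x ≤ 872 − 411 − 77 = 384.
So 334 < x ≤ 384; integers 335 through 384: 50 values.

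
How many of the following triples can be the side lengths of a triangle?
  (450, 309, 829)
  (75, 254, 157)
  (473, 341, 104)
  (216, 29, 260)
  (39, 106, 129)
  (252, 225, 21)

1

(309,450,829): 309+450 ≤ 829 → not valid
(75,157,254): 75+157 ≤ 254 → not valid
(104,341,473): 104+341 ≤ 473 → not valid
(29,216,260): 29+216 ≤ 260 → not valid
(39,106,129): 39+106 > 129 → valid
(21,225,252): 21+225 ≤ 252 → not valid
1 of the 6 triples forms a triangle.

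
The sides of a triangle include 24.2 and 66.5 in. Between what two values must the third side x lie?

42.3 < x < 90.7

By the triangle inequality, x must be less than 24.2 + 66.5 = 90.7 and greater than |24.2 − 66.5| = 42.3.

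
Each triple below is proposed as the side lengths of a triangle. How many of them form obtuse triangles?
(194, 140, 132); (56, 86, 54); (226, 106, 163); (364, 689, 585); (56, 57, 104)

4

(194,140,132): 132²+140² = 37024 < 37636 = 194² → obtuse
(56,86,54): 54²+56² = 6052 < 7396 = 86² → obtuse
(226,106,163): 106²+163² = 37805 < 51076 = 226² → obtuse
(364,689,585): 364²+585² = 474721 = 689² → right
(56,57,104): 56²+57² = 6385 < 10816 = 104² → obtuse
4 of the 5 are obtuse.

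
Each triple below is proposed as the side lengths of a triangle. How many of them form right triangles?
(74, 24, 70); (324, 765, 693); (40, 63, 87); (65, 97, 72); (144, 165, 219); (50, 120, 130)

5

(74,24,70): 24²+70² = 5476 = 74² → right
(324,765,693): 324²+693² = 585225 = 765² → right
(40,63,87): 40²+63² = 5569 < 7569 = 87² → obtuse
(65,97,72): 65²+72² = 9409 = 97² → right
(144,165,219): 144²+165² = 47961 = 219² → right
(50,120,130): 50²+120² = 16900 = 130² → right
5 of the 6 are right.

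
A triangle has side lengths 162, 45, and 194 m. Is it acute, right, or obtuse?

Compare the square of the longest side to the sum of squares of the other two: 45² + 162² = 28269 < 37636 = 194².

obtuse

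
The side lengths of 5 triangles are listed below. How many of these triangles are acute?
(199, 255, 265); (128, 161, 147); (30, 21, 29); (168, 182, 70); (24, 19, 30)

4

(199,255,265): 199²+255² = 104626 > 70225 = 265² → acute
(128,161,147): 128²+147² = 37993 > 25921 = 161² → acute
(30,21,29): 21²+29² = 1282 > 900 = 30² → acute
(168,182,70): 70²+168² = 33124 = 182² → right
(24,19,30): 19²+24² = 937 > 900 = 30² → acute
4 of the 5 are acute.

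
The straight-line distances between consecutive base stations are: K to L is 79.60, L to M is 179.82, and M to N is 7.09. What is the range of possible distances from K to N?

93.13 ≤ KN ≤ 266.51

The maximum is all hops collinear in one direction: 79.60 + 179.82 + 7.09 = 266.51.
The longest hop is 179.82; the others sum to 86.69. Folding the others back against it leaves at least 179.82 − 86.69 = 93.13.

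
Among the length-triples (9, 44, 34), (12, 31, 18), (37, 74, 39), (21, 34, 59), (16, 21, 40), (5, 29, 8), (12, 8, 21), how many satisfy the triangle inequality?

(9,34,44): 9+34 ≤ 44 → not valid
(12,18,31): 12+18 ≤ 31 → not valid
(37,39,74): 37+39 > 74 → valid
(21,34,59): 21+34 ≤ 59 → not valid
(16,21,40): 16+21 ≤ 40 → not valid
(5,8,29): 5+8 ≤ 29 → not valid
(8,12,21): 8+12 ≤ 21 → not valid
1 of the 7 triples forms a triangle.

1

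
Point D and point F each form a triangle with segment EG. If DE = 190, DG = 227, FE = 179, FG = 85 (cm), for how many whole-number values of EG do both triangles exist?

169

From triangle DEG: 37 < EG < 417.
From triangle FEG: 94 < EG < 264.
Intersection: 94 < EG < 264, so integers 95 through 263: 169 values.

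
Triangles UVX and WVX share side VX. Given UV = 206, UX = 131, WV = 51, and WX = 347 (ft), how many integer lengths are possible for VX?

40

From triangle UVX: 75 < VX < 337.
From triangle WVX: 296 < VX < 398.
Intersection: 296 < VX < 337, so integers 297 through 336: 40 values.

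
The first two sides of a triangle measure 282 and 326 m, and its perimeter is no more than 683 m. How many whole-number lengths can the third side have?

31

Triangle inequality: 44 < x < 608. Perimeter ≤ 683 gives x ≤ 683 − 282 − 326 = 75.
So 44 < x ≤ 75; integers 45 through 75: 31 values.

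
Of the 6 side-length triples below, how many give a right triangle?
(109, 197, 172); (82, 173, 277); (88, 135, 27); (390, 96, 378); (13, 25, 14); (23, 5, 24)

1

(109,197,172): 109²+172² = 41465 > 38809 = 197² → acute
(82,173,277): 82+173 ≤ 277, not a triangle
(88,135,27): 27+88 ≤ 135, not a triangle
(390,96,378): 96²+378² = 152100 = 390² → right
(13,25,14): 13²+14² = 365 < 625 = 25² → obtuse
(23,5,24): 5²+23² = 554 < 576 = 24² → obtuse
1 of the 6 is right.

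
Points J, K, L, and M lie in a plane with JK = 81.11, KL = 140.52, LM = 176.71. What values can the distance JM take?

0 ≤ JM ≤ 398.34

The maximum is all hops collinear in one direction: 81.11 + 140.52 + 176.71 = 398.34.
The longest hop is 176.71; the others sum to 221.63. Since 176.71 ≤ 221.63, the path can fold back on itself completely, so the minimum distance is 0.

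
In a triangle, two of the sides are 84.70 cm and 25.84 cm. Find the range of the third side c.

58.86 < c < 110.54

By the triangle inequality, c must be less than 84.70 + 25.84 = 110.54 and greater than |84.70 − 25.84| = 58.86.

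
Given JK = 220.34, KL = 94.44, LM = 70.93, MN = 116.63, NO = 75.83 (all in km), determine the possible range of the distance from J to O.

The maximum is all hops collinear in one direction: 220.34 + 94.44 + 70.93 + 116.63 + 75.83 = 578.17.
The longest hop is 220.34; the others sum to 357.83. Since 220.34 ≤ 357.83, the path can fold back on itself completely, so the minimum distance is 0.

0 ≤ JO ≤ 578.17 km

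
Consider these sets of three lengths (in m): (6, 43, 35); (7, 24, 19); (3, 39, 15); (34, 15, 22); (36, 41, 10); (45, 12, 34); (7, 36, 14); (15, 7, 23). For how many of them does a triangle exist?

4

(6,35,43): 6+35 ≤ 43 → not valid
(7,19,24): 7+19 > 24 → valid
(3,15,39): 3+15 ≤ 39 → not valid
(15,22,34): 15+22 > 34 → valid
(10,36,41): 10+36 > 41 → valid
(12,34,45): 12+34 > 45 → valid
(7,14,36): 7+14 ≤ 36 → not valid
(7,15,23): 7+15 ≤ 23 → not valid
4 of the 8 triples form a triangle.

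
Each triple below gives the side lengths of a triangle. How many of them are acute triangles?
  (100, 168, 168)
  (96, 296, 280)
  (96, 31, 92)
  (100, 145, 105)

2

(100,168,168): 100²+168² = 38224 > 28224 = 168² → acute
(96,296,280): 96²+280² = 87616 = 296² → right
(96,31,92): 31²+92² = 9425 > 9216 = 96² → acute
(100,145,105): 100²+105² = 21025 = 145² → right
2 of the 4 are acute.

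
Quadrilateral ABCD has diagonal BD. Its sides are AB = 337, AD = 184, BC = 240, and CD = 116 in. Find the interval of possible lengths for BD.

From triangle ABD: |337 − 184| < BD < 337 + 184, i.e. 153 < BD < 521.
From triangle CBD: 124 < BD < 356.
Both must hold, so BD lies in the intersection.

153 < BD < 356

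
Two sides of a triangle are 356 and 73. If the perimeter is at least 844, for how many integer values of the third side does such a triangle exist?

Triangle inequality: 283 < x < 429. Perimeter ≥ 844 gives x ≥ 844 − 356 − 73 = 415.
So 415 ≤ x < 429; integers 415 through 428: 14 values.

14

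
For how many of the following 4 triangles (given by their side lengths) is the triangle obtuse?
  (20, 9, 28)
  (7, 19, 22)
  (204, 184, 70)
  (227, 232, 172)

(20,9,28): 9²+20² = 481 < 784 = 28² → obtuse
(7,19,22): 7²+19² = 410 < 484 = 22² → obtuse
(204,184,70): 70²+184² = 38756 < 41616 = 204² → obtuse
(227,232,172): 172²+227² = 81113 > 53824 = 232² → acute
3 of the 4 are obtuse.

3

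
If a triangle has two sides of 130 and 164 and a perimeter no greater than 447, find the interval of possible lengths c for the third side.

Triangle inequality alone gives 34 < c < 294.
The perimeter condition gives c ≤ 447 − 130 − 164 = 153.
Intersecting the two: 34 < c ≤ 153.

34 < c ≤ 153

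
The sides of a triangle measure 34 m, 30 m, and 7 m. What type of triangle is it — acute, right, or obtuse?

Compare the square of the longest side to the sum of squares of the other two: 7² + 30² = 949 < 1156 = 34².

obtuse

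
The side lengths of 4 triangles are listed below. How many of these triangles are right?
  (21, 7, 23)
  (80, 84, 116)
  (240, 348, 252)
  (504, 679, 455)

(21,7,23): 7²+21² = 490 < 529 = 23² → obtuse
(80,84,116): 80²+84² = 13456 = 116² → right
(240,348,252): 240²+252² = 121104 = 348² → right
(504,679,455): 455²+504² = 461041 = 679² → right
3 of the 4 are right.

3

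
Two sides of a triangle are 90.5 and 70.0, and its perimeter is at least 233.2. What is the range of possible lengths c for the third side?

Triangle inequality alone gives 20.5 < c < 160.5.
The perimeter condition gives c ≥ 233.2 − 90.5 − 70.0 = 72.7.
Intersecting the two: 72.7 ≤ c < 160.5.

72.7 ≤ c < 160.5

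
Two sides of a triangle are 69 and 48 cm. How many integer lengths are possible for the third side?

The third side lies in the open interval (21, 117).
Integers from 22 to 116 inclusive: 116 − 22 + 1 = 95.

95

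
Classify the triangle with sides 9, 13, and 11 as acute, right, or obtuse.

acute

Compare the square of the longest side to the sum of squares of the other two: 9² + 11² = 202 > 169 = 13².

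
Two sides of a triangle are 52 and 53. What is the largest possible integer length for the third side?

The third side must be strictly less than 52 + 53 = 105.
The largest integer below 105 is 104.

104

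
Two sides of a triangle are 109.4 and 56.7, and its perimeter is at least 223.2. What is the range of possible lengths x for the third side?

Triangle inequality alone gives 52.7 < x < 166.1.
The perimeter condition gives x ≥ 223.2 − 109.4 − 56.7 = 57.1.
Intersecting the two: 57.1 ≤ x < 166.1.

57.1 ≤ x < 166.1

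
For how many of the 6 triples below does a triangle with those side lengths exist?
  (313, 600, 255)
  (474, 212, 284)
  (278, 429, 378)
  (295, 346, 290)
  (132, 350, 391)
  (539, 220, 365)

5

(255,313,600): 255+313 ≤ 600 → not valid
(212,284,474): 212+284 > 474 → valid
(278,378,429): 278+378 > 429 → valid
(290,295,346): 290+295 > 346 → valid
(132,350,391): 132+350 > 391 → valid
(220,365,539): 220+365 > 539 → valid
5 of the 6 triples form a triangle.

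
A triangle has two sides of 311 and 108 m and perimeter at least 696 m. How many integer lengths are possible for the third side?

Triangle inequality: 203 < x < 419. Perimeter ≥ 696 gives x ≥ 696 − 311 − 108 = 277.
So 277 ≤ x < 419; integers 277 through 418: 142 values.

142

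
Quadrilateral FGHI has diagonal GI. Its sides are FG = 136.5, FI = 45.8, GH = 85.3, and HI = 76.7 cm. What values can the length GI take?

From triangle FGI: |136.5 − 45.8| < GI < 136.5 + 45.8, i.e. 90.7 < GI < 182.3.
From triangle HGI: 8.6 < GI < 162.0.
Both must hold, so GI lies in the intersection.

90.7 < GI < 162.0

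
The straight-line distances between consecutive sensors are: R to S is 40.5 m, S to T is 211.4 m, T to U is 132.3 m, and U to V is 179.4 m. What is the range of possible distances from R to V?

0 ≤ RV ≤ 563.6 m

The maximum is all hops collinear in one direction: 40.5 + 211.4 + 132.3 + 179.4 = 563.6.
The longest hop is 211.4; the others sum to 352.2. Since 211.4 ≤ 352.2, the path can fold back on itself completely, so the minimum distance is 0.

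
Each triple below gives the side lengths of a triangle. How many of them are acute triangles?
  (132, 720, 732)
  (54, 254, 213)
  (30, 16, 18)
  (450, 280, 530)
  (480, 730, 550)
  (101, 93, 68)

1

(132,720,732): 132²+720² = 535824 = 732² → right
(54,254,213): 54²+213² = 48285 < 64516 = 254² → obtuse
(30,16,18): 16²+18² = 580 < 900 = 30² → obtuse
(450,280,530): 280²+450² = 280900 = 530² → right
(480,730,550): 480²+550² = 532900 = 730² → right
(101,93,68): 68²+93² = 13273 > 10201 = 101² → acute
1 of the 6 is acute.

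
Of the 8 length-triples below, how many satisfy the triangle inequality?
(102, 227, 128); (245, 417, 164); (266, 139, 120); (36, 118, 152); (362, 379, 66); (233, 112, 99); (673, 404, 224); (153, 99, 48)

(102,128,227): 102+128 > 227 → valid
(164,245,417): 164+245 ≤ 417 → not valid
(120,139,266): 120+139 ≤ 266 → not valid
(36,118,152): 36+118 > 152 → valid
(66,362,379): 66+362 > 379 → valid
(99,112,233): 99+112 ≤ 233 → not valid
(224,404,673): 224+404 ≤ 673 → not valid
(48,99,153): 48+99 ≤ 153 → not valid
3 of the 8 triples form a triangle.

3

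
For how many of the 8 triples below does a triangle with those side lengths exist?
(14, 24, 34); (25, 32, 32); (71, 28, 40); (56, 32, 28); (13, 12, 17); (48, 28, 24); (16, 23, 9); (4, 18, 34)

6

(14,24,34): 14+24 > 34 → valid
(25,32,32): 25+32 > 32 → valid
(28,40,71): 28+40 ≤ 71 → not valid
(28,32,56): 28+32 > 56 → valid
(12,13,17): 12+13 > 17 → valid
(24,28,48): 24+28 > 48 → valid
(9,16,23): 9+16 > 23 → valid
(4,18,34): 4+18 ≤ 34 → not valid
6 of the 8 triples form a triangle.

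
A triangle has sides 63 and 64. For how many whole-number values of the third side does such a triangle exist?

The third side lies in the open interval (1, 127).
Integers from 2 to 126 inclusive: 126 − 2 + 1 = 125.

125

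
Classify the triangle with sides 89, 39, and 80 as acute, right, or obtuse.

right

Compare the square of the longest side to the sum of squares of the other two: 39² + 80² = 7921 = 89².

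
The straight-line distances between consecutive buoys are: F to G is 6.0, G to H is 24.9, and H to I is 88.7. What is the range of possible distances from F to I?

57.8 ≤ FI ≤ 119.6

The maximum is all hops collinear in one direction: 6.0 + 24.9 + 88.7 = 119.6.
The longest hop is 88.7; the others sum to 30.9. Folding the others back against it leaves at least 88.7 − 30.9 = 57.8.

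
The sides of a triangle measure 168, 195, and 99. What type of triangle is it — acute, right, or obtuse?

right

Compare the square of the longest side to the sum of squares of the other two: 99² + 168² = 38025 = 195².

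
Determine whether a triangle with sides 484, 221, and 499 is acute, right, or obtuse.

Compare the square of the longest side to the sum of squares of the other two: 221² + 484² = 283097 > 249001 = 499².

acute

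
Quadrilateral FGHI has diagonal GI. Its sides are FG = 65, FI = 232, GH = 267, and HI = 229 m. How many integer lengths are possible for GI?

From triangle FGI: 167 < GI < 297.
From triangle HGI: 38 < GI < 496.
Intersection: 167 < GI < 297, so integers 168 through 296: 129 values.

129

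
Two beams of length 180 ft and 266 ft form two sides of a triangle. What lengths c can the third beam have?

86 < c < 446

By the triangle inequality, c must be less than 180 + 266 = 446 and greater than |180 − 266| = 86.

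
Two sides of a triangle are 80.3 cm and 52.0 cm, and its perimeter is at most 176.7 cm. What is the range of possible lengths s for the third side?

Triangle inequality alone gives 28.3 < s < 132.3.
The perimeter condition gives s ≤ 176.7 − 80.3 − 52.0 = 44.4.
Intersecting the two: 28.3 < s ≤ 44.4.

28.3 < s ≤ 44.4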